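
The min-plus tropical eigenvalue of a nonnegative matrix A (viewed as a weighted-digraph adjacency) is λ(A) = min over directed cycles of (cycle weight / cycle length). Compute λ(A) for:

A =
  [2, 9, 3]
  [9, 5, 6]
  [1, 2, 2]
λ(A) = 2

Enumerate directed cycles and compute their means (weight / length). Sample:
  cycle 0 → 0: weight = 2, length = 1, mean = 2/1 ≈ 2.000
  cycle 1 → 1: weight = 5, length = 1, mean = 5/1 ≈ 5.000
  cycle 2 → 2: weight = 2, length = 1, mean = 2/1 ≈ 2.000
  cycle 0 → 1 → 0: weight = 18, length = 2, mean = 18/2 ≈ 9.000
  cycle 0 → 2 → 0: weight = 4, length = 2, mean = 4/2 ≈ 2.000
  cycle 1 → 0 → 1: weight = 18, length = 2, mean = 18/2 ≈ 9.000
Minimum mean = 2.000, attained e.g. along the cycle 0 → 0 with weight 2 and length 1. So λ(A) = 2/1 = 2.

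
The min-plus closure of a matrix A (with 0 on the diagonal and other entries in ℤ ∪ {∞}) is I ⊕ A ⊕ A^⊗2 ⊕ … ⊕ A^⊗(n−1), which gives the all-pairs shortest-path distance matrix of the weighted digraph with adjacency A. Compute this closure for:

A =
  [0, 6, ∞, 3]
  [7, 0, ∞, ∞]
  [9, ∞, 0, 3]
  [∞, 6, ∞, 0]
Closure =
  [0, 6, ∞, 3]
  [7, 0, ∞, 10]
  [9, 9, 0, 3]
  [13, 6, ∞, 0]

This is the Floyd-Warshall all-pairs shortest-path computation. For each intermediate vertex k = 0, 1, …, 3, update dist[i][j] ← min(dist[i][j], dist[i][k] + dist[k][j]). The final matrix gives, for each (i, j), the minimum total weight of any directed path from i to j (possibly empty when i = j).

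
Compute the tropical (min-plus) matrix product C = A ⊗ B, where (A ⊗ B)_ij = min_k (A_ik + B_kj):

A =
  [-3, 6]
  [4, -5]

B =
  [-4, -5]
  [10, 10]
A ⊗ B =
  [-7, -8]
  [0, -1]

Apply the min-plus product entry-by-entry:
  C[0][0] = min over k of (A[0][0] + B[0][0] = -3 + -4 = -7, A[0][1] + B[1][0] = 6 + 10 = 16) = -7 (attained at k = 0)
  C[0][1] = min over k of (A[0][0] + B[0][1] = -3 + -5 = -8, A[0][1] + B[1][1] = 6 + 10 = 16) = -8 (attained at k = 0)
  C[1][0] = min over k of (A[1][0] + B[0][0] = 4 + -4 = 0, A[1][1] + B[1][0] = -5 + 10 = 5) = 0 (attained at k = 0)
  C[1][1] = min over k of (A[1][0] + B[0][1] = 4 + -5 = -1, A[1][1] + B[1][1] = -5 + 10 = 5) = -1 (attained at k = 0)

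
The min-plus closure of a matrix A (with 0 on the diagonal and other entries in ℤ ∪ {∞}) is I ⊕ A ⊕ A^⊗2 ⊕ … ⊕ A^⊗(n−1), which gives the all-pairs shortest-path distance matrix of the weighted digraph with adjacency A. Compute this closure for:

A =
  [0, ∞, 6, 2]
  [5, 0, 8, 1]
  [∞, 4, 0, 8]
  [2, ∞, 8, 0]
Closure =
  [0, 10, 6, 2]
  [3, 0, 8, 1]
  [7, 4, 0, 5]
  [2, 12, 8, 0]

This is the Floyd-Warshall all-pairs shortest-path computation. For each intermediate vertex k = 0, 1, …, 3, update dist[i][j] ← min(dist[i][j], dist[i][k] + dist[k][j]). The final matrix gives, for each (i, j), the minimum total weight of any directed path from i to j (possibly empty when i = j).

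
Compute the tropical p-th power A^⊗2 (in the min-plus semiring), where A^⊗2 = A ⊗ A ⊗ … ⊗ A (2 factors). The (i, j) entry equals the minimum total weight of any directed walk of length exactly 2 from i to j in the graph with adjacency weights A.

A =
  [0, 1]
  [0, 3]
A^⊗2 =
  [0, 1]
  [0, 1]

Each entry (A^⊗2)_ij equals the minimum over all length-2 walks i = v_0 → v_1 → … → v_2 = j of Σ_t A[v_t][v_{t+1}]. For example, for (i, j) = (0, 1) we minimise over 2 possible intermediate vertex sequences; the minimum is 1, attained along the walk 0 → 0 → 1.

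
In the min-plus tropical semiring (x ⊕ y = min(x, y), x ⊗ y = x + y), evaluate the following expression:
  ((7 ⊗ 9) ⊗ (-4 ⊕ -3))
((7 ⊗ 9) ⊗ (-4 ⊕ -3)) = 12

Expand innermost to outermost. Recall ⊕ takes the minimum of its arguments and ⊗ takes their sum. Working out the expression ((7 ⊗ 9) ⊗ (-4 ⊕ -3)) gives 12.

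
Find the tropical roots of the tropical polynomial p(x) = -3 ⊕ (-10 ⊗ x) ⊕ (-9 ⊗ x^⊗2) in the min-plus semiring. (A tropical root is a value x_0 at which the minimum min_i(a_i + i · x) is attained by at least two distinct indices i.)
Roots: {-1, 7}

Each tropical root is a break point of the lower envelope of the lines y = a_i + i · x (there are 3 lines, with slopes 0, 1, ..., 2). Only the lines that attain the minimum somewhere contribute to roots; other lines are dominated. Here the surviving (envelope) indices are i = 2, i = 1, i = 0.
Intersections between consecutive envelope lines give the roots: for adjacent envelope indices i < j the intersection is x = (a_i − a_j) / (j − i). Reading off the sorted break points: {-1, 7}.
Verification: at each break x_0, at least two indices attain the minimum of min_i(a_i + i · x_0).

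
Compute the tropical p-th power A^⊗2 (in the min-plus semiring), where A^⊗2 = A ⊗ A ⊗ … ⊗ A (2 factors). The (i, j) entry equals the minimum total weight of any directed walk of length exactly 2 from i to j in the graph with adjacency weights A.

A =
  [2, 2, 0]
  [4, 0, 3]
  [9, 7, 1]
A^⊗2 =
  [4, 2, 1]
  [4, 0, 3]
  [10, 7, 2]

Each entry (A^⊗2)_ij equals the minimum over all length-2 walks i = v_0 → v_1 → … → v_2 = j of Σ_t A[v_t][v_{t+1}]. For example, for (i, j) = (0, 2) we minimise over 3 possible intermediate vertex sequences; the minimum is 1, attained along the walk 0 → 2 → 2.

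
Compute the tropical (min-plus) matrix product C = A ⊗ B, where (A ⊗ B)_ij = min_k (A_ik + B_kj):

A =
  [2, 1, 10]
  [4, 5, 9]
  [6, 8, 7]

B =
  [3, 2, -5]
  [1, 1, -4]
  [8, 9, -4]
A ⊗ B =
  [2, 2, -3]
  [6, 6, -1]
  [9, 8, 1]

Apply the min-plus product entry-by-entry:
  C[0][0] = min over k of (A[0][0] + B[0][0] = 2 + 3 = 5, A[0][1] + B[1][0] = 1 + 1 = 2, A[0][2] + B[2][0] = 10 + 8 = 18) = 2 (attained at k = 1)
  C[0][1] = min over k of (A[0][0] + B[0][1] = 2 + 2 = 4, A[0][1] + B[1][1] = 1 + 1 = 2, A[0][2] + B[2][1] = 10 + 9 = 19) = 2 (attained at k = 1)
  C[0][2] = min over k of (A[0][0] + B[0][2] = 2 + -5 = -3, A[0][1] + B[1][2] = 1 + -4 = -3, A[0][2] + B[2][2] = 10 + -4 = 6) = -3 (attained at k = 0)
  C[1][0] = min over k of (A[1][0] + B[0][0] = 4 + 3 = 7, A[1][1] + B[1][0] = 5 + 1 = 6, A[1][2] + B[2][0] = 9 + 8 = 17) = 6 (attained at k = 1)
  C[1][1] = min over k of (A[1][0] + B[0][1] = 4 + 2 = 6, A[1][1] + B[1][1] = 5 + 1 = 6, A[1][2] + B[2][1] = 9 + 9 = 18) = 6 (attained at k = 0)
  C[1][2] = min over k of (A[1][0] + B[0][2] = 4 + -5 = -1, A[1][1] + B[1][2] = 5 + -4 = 1, A[1][2] + B[2][2] = 9 + -4 = 5) = -1 (attained at k = 0)
  C[2][0] = min over k of (A[2][0] + B[0][0] = 6 + 3 = 9, A[2][1] + B[1][0] = 8 + 1 = 9, A[2][2] + B[2][0] = 7 + 8 = 15) = 9 (attained at k = 0)
  C[2][1] = min over k of (A[2][0] + B[0][1] = 6 + 2 = 8, A[2][1] + B[1][1] = 8 + 1 = 9, A[2][2] + B[2][1] = 7 + 9 = 16) = 8 (attained at k = 0)
  C[2][2] = min over k of (A[2][0] + B[0][2] = 6 + -5 = 1, A[2][1] + B[1][2] = 8 + -4 = 4, A[2][2] + B[2][2] = 7 + -4 = 3) = 1 (attained at k = 0)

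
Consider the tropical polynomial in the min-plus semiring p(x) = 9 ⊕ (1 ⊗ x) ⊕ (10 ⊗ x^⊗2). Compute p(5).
p(5) = 6

A tropical monomial a ⊗ x^⊗i evaluates to a + i · x. Evaluating each term at x = 5:
  Term 0 contributes 9 + 0 · 5 = 9
  Term 1 contributes 1 + 1 · 5 = 6
  Term 2 contributes 10 + 2 · 5 = 20
p(5) = ⊕ of these = min[9, 6, 20] = 6.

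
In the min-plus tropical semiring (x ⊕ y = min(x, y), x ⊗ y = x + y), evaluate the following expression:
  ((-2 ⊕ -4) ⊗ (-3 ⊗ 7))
((-2 ⊕ -4) ⊗ (-3 ⊗ 7)) = 0

Expand innermost to outermost. Recall ⊕ takes the minimum of its arguments and ⊗ takes their sum. Working out the expression ((-2 ⊕ -4) ⊗ (-3 ⊗ 7)) gives 0.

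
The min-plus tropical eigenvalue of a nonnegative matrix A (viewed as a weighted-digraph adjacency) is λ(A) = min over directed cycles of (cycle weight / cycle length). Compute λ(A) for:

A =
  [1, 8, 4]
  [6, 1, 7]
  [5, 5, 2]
λ(A) = 1

Enumerate directed cycles and compute their means (weight / length). Sample:
  cycle 0 → 0: weight = 1, length = 1, mean = 1/1 ≈ 1.000
  cycle 1 → 1: weight = 1, length = 1, mean = 1/1 ≈ 1.000
  cycle 2 → 2: weight = 2, length = 1, mean = 2/1 ≈ 2.000
  cycle 0 → 1 → 0: weight = 14, length = 2, mean = 14/2 ≈ 7.000
  cycle 0 → 2 → 0: weight = 9, length = 2, mean = 9/2 ≈ 4.500
  cycle 1 → 0 → 1: weight = 14, length = 2, mean = 14/2 ≈ 7.000
Minimum mean = 1.000, attained e.g. along the cycle 0 → 0 with weight 1 and length 1. So λ(A) = 1/1 = 1.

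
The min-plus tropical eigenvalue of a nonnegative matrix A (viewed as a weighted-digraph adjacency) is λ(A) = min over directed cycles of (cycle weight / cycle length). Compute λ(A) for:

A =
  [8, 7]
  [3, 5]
λ(A) = 5

Enumerate directed cycles and compute their means (weight / length). Sample:
  cycle 0 → 0: weight = 8, length = 1, mean = 8/1 ≈ 8.000
  cycle 1 → 1: weight = 5, length = 1, mean = 5/1 ≈ 5.000
  cycle 0 → 1 → 0: weight = 10, length = 2, mean = 10/2 ≈ 5.000
  cycle 1 → 0 → 1: weight = 10, length = 2, mean = 10/2 ≈ 5.000
Minimum mean = 5.000, attained e.g. along the cycle 1 → 1 with weight 5 and length 1. So λ(A) = 5/1 = 5.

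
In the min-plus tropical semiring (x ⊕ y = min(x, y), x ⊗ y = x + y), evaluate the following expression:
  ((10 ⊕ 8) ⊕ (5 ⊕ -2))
((10 ⊕ 8) ⊕ (5 ⊕ -2)) = -2

Expand innermost to outermost. Recall ⊕ takes the minimum of its arguments and ⊗ takes their sum. Working out the expression ((10 ⊕ 8) ⊕ (5 ⊕ -2)) gives -2.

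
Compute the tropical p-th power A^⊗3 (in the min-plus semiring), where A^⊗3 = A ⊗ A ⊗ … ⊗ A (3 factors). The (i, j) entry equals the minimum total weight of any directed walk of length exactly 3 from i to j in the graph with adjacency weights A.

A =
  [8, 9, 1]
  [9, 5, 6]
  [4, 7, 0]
A^⊗3 =
  [5, 8, 1]
  [10, 13, 6]
  [4, 7, 0]

Each entry (A^⊗3)_ij equals the minimum over all length-3 walks i = v_0 → v_1 → … → v_3 = j of Σ_t A[v_t][v_{t+1}]. For example, for (i, j) = (0, 2) we minimise over 9 possible intermediate vertex sequences; the minimum is 1, attained along the walk 0 → 2 → 2 → 2.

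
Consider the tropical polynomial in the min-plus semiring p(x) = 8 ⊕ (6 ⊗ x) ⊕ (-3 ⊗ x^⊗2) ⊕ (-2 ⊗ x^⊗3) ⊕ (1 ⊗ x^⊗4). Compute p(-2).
p(-2) = -8

A tropical monomial a ⊗ x^⊗i evaluates to a + i · x. Evaluating each term at x = -2:
  Term 0 contributes 8 + 0 · -2 = 8
  Term 1 contributes 6 + 1 · -2 = 4
  Term 2 contributes -3 + 2 · -2 = -7
  Term 3 contributes -2 + 3 · -2 = -8
  Term 4 contributes 1 + 4 · -2 = -7
p(-2) = ⊕ of these = min[8, 4, -7, -8, -7] = -8.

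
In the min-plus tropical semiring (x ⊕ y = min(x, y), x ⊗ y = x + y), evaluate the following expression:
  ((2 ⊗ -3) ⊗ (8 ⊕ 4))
((2 ⊗ -3) ⊗ (8 ⊕ 4)) = 3

Expand innermost to outermost. Recall ⊕ takes the minimum of its arguments and ⊗ takes their sum. Working out the expression ((2 ⊗ -3) ⊗ (8 ⊕ 4)) gives 3.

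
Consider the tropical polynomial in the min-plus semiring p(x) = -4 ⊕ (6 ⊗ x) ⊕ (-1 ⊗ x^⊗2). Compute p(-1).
p(-1) = -4

A tropical monomial a ⊗ x^⊗i evaluates to a + i · x. Evaluating each term at x = -1:
  Term 0 contributes -4 + 0 · -1 = -4
  Term 1 contributes 6 + 1 · -1 = 5
  Term 2 contributes -1 + 2 · -1 = -3
p(-1) = ⊕ of these = min[-4, 5, -3] = -4.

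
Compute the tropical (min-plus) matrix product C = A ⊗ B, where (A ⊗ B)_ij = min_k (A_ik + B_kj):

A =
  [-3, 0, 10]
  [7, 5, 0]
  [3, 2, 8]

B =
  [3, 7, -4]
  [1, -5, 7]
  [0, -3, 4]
A ⊗ B =
  [0, -5, -7]
  [0, -3, 3]
  [3, -3, -1]

Apply the min-plus product entry-by-entry:
  C[0][0] = min over k of (A[0][0] + B[0][0] = -3 + 3 = 0, A[0][1] + B[1][0] = 0 + 1 = 1, A[0][2] + B[2][0] = 10 + 0 = 10) = 0 (attained at k = 0)
  C[0][1] = min over k of (A[0][0] + B[0][1] = -3 + 7 = 4, A[0][1] + B[1][1] = 0 + -5 = -5, A[0][2] + B[2][1] = 10 + -3 = 7) = -5 (attained at k = 1)
  C[0][2] = min over k of (A[0][0] + B[0][2] = -3 + -4 = -7, A[0][1] + B[1][2] = 0 + 7 = 7, A[0][2] + B[2][2] = 10 + 4 = 14) = -7 (attained at k = 0)
  C[1][0] = min over k of (A[1][0] + B[0][0] = 7 + 3 = 10, A[1][1] + B[1][0] = 5 + 1 = 6, A[1][2] + B[2][0] = 0 + 0 = 0) = 0 (attained at k = 2)
  C[1][1] = min over k of (A[1][0] + B[0][1] = 7 + 7 = 14, A[1][1] + B[1][1] = 5 + -5 = 0, A[1][2] + B[2][1] = 0 + -3 = -3) = -3 (attained at k = 2)
  C[1][2] = min over k of (A[1][0] + B[0][2] = 7 + -4 = 3, A[1][1] + B[1][2] = 5 + 7 = 12, A[1][2] + B[2][2] = 0 + 4 = 4) = 3 (attained at k = 0)
  C[2][0] = min over k of (A[2][0] + B[0][0] = 3 + 3 = 6, A[2][1] + B[1][0] = 2 + 1 = 3, A[2][2] + B[2][0] = 8 + 0 = 8) = 3 (attained at k = 1)
  C[2][1] = min over k of (A[2][0] + B[0][1] = 3 + 7 = 10, A[2][1] + B[1][1] = 2 + -5 = -3, A[2][2] + B[2][1] = 8 + -3 = 5) = -3 (attained at k = 1)
  C[2][2] = min over k of (A[2][0] + B[0][2] = 3 + -4 = -1, A[2][1] + B[1][2] = 2 + 7 = 9, A[2][2] + B[2][2] = 8 + 4 = 12) = -1 (attained at k = 0)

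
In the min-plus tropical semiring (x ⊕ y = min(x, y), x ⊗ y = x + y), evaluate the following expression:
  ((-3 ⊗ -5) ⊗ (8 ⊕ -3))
((-3 ⊗ -5) ⊗ (8 ⊕ -3)) = -11

Expand innermost to outermost. Recall ⊕ takes the minimum of its arguments and ⊗ takes their sum. Working out the expression ((-3 ⊗ -5) ⊗ (8 ⊕ -3)) gives -11.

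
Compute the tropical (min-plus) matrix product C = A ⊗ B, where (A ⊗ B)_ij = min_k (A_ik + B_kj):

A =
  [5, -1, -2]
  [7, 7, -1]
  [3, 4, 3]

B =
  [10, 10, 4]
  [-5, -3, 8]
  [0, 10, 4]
A ⊗ B =
  [-6, -4, 2]
  [-1, 4, 3]
  [-1, 1, 7]

Apply the min-plus product entry-by-entry:
  C[0][0] = min over k of (A[0][0] + B[0][0] = 5 + 10 = 15, A[0][1] + B[1][0] = -1 + -5 = -6, A[0][2] + B[2][0] = -2 + 0 = -2) = -6 (attained at k = 1)
  C[0][1] = min over k of (A[0][0] + B[0][1] = 5 + 10 = 15, A[0][1] + B[1][1] = -1 + -3 = -4, A[0][2] + B[2][1] = -2 + 10 = 8) = -4 (attained at k = 1)
  C[0][2] = min over k of (A[0][0] + B[0][2] = 5 + 4 = 9, A[0][1] + B[1][2] = -1 + 8 = 7, A[0][2] + B[2][2] = -2 + 4 = 2) = 2 (attained at k = 2)
  C[1][0] = min over k of (A[1][0] + B[0][0] = 7 + 10 = 17, A[1][1] + B[1][0] = 7 + -5 = 2, A[1][2] + B[2][0] = -1 + 0 = -1) = -1 (attained at k = 2)
  C[1][1] = min over k of (A[1][0] + B[0][1] = 7 + 10 = 17, A[1][1] + B[1][1] = 7 + -3 = 4, A[1][2] + B[2][1] = -1 + 10 = 9) = 4 (attained at k = 1)
  C[1][2] = min over k of (A[1][0] + B[0][2] = 7 + 4 = 11, A[1][1] + B[1][2] = 7 + 8 = 15, A[1][2] + B[2][2] = -1 + 4 = 3) = 3 (attained at k = 2)
  C[2][0] = min over k of (A[2][0] + B[0][0] = 3 + 10 = 13, A[2][1] + B[1][0] = 4 + -5 = -1, A[2][2] + B[2][0] = 3 + 0 = 3) = -1 (attained at k = 1)
  C[2][1] = min over k of (A[2][0] + B[0][1] = 3 + 10 = 13, A[2][1] + B[1][1] = 4 + -3 = 1, A[2][2] + B[2][1] = 3 + 10 = 13) = 1 (attained at k = 1)
  C[2][2] = min over k of (A[2][0] + B[0][2] = 3 + 4 = 7, A[2][1] + B[1][2] = 4 + 8 = 12, A[2][2] + B[2][2] = 3 + 4 = 7) = 7 (attained at k = 0)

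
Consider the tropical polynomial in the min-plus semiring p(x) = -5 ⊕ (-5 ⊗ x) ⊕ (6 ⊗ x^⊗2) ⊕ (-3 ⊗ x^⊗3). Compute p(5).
p(5) = -5

A tropical monomial a ⊗ x^⊗i evaluates to a + i · x. Evaluating each term at x = 5:
  Term 0 contributes -5 + 0 · 5 = -5
  Term 1 contributes -5 + 1 · 5 = 0
  Term 2 contributes 6 + 2 · 5 = 16
  Term 3 contributes -3 + 3 · 5 = 12
p(5) = ⊕ of these = min[-5, 0, 16, 12] = -5.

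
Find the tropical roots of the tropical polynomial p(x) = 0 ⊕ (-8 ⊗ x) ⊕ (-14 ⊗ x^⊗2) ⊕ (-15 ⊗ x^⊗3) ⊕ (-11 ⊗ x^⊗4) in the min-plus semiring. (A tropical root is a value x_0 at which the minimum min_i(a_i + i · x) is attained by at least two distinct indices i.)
Roots: {-4, 1, 6, 8}

Each tropical root is a break point of the lower envelope of the lines y = a_i + i · x (there are 5 lines, with slopes 0, 1, ..., 4). Only the lines that attain the minimum somewhere contribute to roots; other lines are dominated. Here the surviving (envelope) indices are i = 4, i = 3, i = 2, i = 1, i = 0.
Intersections between consecutive envelope lines give the roots: for adjacent envelope indices i < j the intersection is x = (a_i − a_j) / (j − i). Reading off the sorted break points: {-4, 1, 6, 8}.
Verification: at each break x_0, at least two indices attain the minimum of min_i(a_i + i · x_0).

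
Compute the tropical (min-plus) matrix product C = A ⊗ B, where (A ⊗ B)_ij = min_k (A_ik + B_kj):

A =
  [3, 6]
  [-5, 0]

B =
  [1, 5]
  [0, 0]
A ⊗ B =
  [4, 6]
  [-4, 0]

Apply the min-plus product entry-by-entry:
  C[0][0] = min over k of (A[0][0] + B[0][0] = 3 + 1 = 4, A[0][1] + B[1][0] = 6 + 0 = 6) = 4 (attained at k = 0)
  C[0][1] = min over k of (A[0][0] + B[0][1] = 3 + 5 = 8, A[0][1] + B[1][1] = 6 + 0 = 6) = 6 (attained at k = 1)
  C[1][0] = min over k of (A[1][0] + B[0][0] = -5 + 1 = -4, A[1][1] + B[1][0] = 0 + 0 = 0) = -4 (attained at k = 0)
  C[1][1] = min over k of (A[1][0] + B[0][1] = -5 + 5 = 0, A[1][1] + B[1][1] = 0 + 0 = 0) = 0 (attained at k = 0)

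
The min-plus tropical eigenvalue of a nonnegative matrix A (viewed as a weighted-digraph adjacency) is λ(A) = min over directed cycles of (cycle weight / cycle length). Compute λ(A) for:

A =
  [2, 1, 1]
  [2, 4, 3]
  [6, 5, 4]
λ(A) = 3/2

Enumerate directed cycles and compute their means (weight / length). Sample:
  cycle 0 → 0: weight = 2, length = 1, mean = 2/1 ≈ 2.000
  cycle 1 → 1: weight = 4, length = 1, mean = 4/1 ≈ 4.000
  cycle 2 → 2: weight = 4, length = 1, mean = 4/1 ≈ 4.000
  cycle 0 → 1 → 0: weight = 3, length = 2, mean = 3/2 ≈ 1.500
  cycle 0 → 2 → 0: weight = 7, length = 2, mean = 7/2 ≈ 3.500
  cycle 1 → 0 → 1: weight = 3, length = 2, mean = 3/2 ≈ 1.500
Minimum mean = 1.500, attained e.g. along the cycle 0 → 1 → 0 with weight 3 and length 2. So λ(A) = 3/2 = 3/2.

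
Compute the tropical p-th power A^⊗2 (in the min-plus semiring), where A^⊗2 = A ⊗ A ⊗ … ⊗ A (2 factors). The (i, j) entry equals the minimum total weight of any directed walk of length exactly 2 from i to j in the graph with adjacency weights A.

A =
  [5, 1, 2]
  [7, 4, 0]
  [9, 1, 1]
A^⊗2 =
  [8, 3, 1]
  [9, 1, 1]
  [8, 2, 1]

Each entry (A^⊗2)_ij equals the minimum over all length-2 walks i = v_0 → v_1 → … → v_2 = j of Σ_t A[v_t][v_{t+1}]. For example, for (i, j) = (0, 2) we minimise over 3 possible intermediate vertex sequences; the minimum is 1, attained along the walk 0 → 1 → 2.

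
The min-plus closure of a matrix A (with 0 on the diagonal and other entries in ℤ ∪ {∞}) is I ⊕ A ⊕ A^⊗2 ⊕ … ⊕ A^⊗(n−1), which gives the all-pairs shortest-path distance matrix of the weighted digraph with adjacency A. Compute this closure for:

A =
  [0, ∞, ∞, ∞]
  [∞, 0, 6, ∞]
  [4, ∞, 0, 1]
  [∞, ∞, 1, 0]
Closure =
  [0, ∞, ∞, ∞]
  [10, 0, 6, 7]
  [4, ∞, 0, 1]
  [5, ∞, 1, 0]

This is the Floyd-Warshall all-pairs shortest-path computation. For each intermediate vertex k = 0, 1, …, 3, update dist[i][j] ← min(dist[i][j], dist[i][k] + dist[k][j]). The final matrix gives, for each (i, j), the minimum total weight of any directed path from i to j (possibly empty when i = j).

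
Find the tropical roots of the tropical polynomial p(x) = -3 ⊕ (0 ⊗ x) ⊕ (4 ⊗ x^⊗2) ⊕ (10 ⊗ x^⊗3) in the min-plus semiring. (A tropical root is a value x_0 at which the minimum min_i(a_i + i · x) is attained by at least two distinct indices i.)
Roots: {-6, -4, -3}

Each tropical root is a break point of the lower envelope of the lines y = a_i + i · x (there are 4 lines, with slopes 0, 1, ..., 3). Only the lines that attain the minimum somewhere contribute to roots; other lines are dominated. Here the surviving (envelope) indices are i = 3, i = 2, i = 1, i = 0.
Intersections between consecutive envelope lines give the roots: for adjacent envelope indices i < j the intersection is x = (a_i − a_j) / (j − i). Reading off the sorted break points: {-6, -4, -3}.
Verification: at each break x_0, at least two indices attain the minimum of min_i(a_i + i · x_0).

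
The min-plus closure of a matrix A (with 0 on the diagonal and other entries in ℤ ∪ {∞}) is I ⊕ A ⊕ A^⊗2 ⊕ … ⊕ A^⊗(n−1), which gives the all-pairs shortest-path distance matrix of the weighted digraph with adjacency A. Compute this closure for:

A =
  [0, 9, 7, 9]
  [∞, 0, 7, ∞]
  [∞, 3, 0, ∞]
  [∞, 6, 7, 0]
Closure =
  [0, 9, 7, 9]
  [∞, 0, 7, ∞]
  [∞, 3, 0, ∞]
  [∞, 6, 7, 0]

This is the Floyd-Warshall all-pairs shortest-path computation. For each intermediate vertex k = 0, 1, …, 3, update dist[i][j] ← min(dist[i][j], dist[i][k] + dist[k][j]). The final matrix gives, for each (i, j), the minimum total weight of any directed path from i to j (possibly empty when i = j).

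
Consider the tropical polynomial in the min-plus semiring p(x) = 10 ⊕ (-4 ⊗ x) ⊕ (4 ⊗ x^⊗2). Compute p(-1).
p(-1) = -5

A tropical monomial a ⊗ x^⊗i evaluates to a + i · x. Evaluating each term at x = -1:
  Term 0 contributes 10 + 0 · -1 = 10
  Term 1 contributes -4 + 1 · -1 = -5
  Term 2 contributes 4 + 2 · -1 = 2
p(-1) = ⊕ of these = min[10, -5, 2] = -5.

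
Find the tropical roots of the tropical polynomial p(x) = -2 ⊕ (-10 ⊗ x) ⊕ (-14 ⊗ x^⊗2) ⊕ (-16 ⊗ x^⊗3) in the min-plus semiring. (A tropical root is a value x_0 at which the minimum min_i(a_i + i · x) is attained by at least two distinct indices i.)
Roots: {2, 4, 8}

Each tropical root is a break point of the lower envelope of the lines y = a_i + i · x (there are 4 lines, with slopes 0, 1, ..., 3). Only the lines that attain the minimum somewhere contribute to roots; other lines are dominated. Here the surviving (envelope) indices are i = 3, i = 2, i = 1, i = 0.
Intersections between consecutive envelope lines give the roots: for adjacent envelope indices i < j the intersection is x = (a_i − a_j) / (j − i). Reading off the sorted break points: {2, 4, 8}.
Verification: at each break x_0, at least two indices attain the minimum of min_i(a_i + i · x_0).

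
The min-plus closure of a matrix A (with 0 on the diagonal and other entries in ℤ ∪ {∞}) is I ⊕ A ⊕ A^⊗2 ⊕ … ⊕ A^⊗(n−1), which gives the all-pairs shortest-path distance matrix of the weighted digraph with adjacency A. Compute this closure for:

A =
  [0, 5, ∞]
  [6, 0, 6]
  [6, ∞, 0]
Closure =
  [0, 5, 11]
  [6, 0, 6]
  [6, 11, 0]

This is the Floyd-Warshall all-pairs shortest-path computation. For each intermediate vertex k = 0, 1, …, 2, update dist[i][j] ← min(dist[i][j], dist[i][k] + dist[k][j]). The final matrix gives, for each (i, j), the minimum total weight of any directed path from i to j (possibly empty when i = j).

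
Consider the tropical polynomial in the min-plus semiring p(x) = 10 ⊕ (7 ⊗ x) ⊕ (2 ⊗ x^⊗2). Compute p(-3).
p(-3) = -4

A tropical monomial a ⊗ x^⊗i evaluates to a + i · x. Evaluating each term at x = -3:
  Term 0 contributes 10 + 0 · -3 = 10
  Term 1 contributes 7 + 1 · -3 = 4
  Term 2 contributes 2 + 2 · -3 = -4
p(-3) = ⊕ of these = min[10, 4, -4] = -4.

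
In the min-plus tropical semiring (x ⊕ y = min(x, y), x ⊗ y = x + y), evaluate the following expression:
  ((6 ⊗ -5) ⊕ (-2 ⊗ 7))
((6 ⊗ -5) ⊕ (-2 ⊗ 7)) = 1

Expand innermost to outermost. Recall ⊕ takes the minimum of its arguments and ⊗ takes their sum. Working out the expression ((6 ⊗ -5) ⊕ (-2 ⊗ 7)) gives 1.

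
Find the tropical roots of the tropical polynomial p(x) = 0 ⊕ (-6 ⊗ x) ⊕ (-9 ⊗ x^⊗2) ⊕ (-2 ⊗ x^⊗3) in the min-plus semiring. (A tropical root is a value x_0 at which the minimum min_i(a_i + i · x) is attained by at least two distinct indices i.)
Roots: {-7, 3, 6}

Each tropical root is a break point of the lower envelope of the lines y = a_i + i · x (there are 4 lines, with slopes 0, 1, ..., 3). Only the lines that attain the minimum somewhere contribute to roots; other lines are dominated. Here the surviving (envelope) indices are i = 3, i = 2, i = 1, i = 0.
Intersections between consecutive envelope lines give the roots: for adjacent envelope indices i < j the intersection is x = (a_i − a_j) / (j − i). Reading off the sorted break points: {-7, 3, 6}.
Verification: at each break x_0, at least two indices attain the minimum of min_i(a_i + i · x_0).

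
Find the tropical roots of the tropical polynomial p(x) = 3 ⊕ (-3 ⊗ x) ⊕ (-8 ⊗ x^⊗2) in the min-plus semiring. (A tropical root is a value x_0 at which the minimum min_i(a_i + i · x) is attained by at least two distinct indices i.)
Roots: {5, 6}

Each tropical root is a break point of the lower envelope of the lines y = a_i + i · x (there are 3 lines, with slopes 0, 1, ..., 2). Only the lines that attain the minimum somewhere contribute to roots; other lines are dominated. Here the surviving (envelope) indices are i = 2, i = 1, i = 0.
Intersections between consecutive envelope lines give the roots: for adjacent envelope indices i < j the intersection is x = (a_i − a_j) / (j − i). Reading off the sorted break points: {5, 6}.
Verification: at each break x_0, at least two indices attain the minimum of min_i(a_i + i · x_0).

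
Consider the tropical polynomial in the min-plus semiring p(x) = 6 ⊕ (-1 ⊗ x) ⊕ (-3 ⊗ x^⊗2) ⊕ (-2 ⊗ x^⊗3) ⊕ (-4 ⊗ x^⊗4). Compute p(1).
p(1) = -1

A tropical monomial a ⊗ x^⊗i evaluates to a + i · x. Evaluating each term at x = 1:
  Term 0 contributes 6 + 0 · 1 = 6
  Term 1 contributes -1 + 1 · 1 = 0
  Term 2 contributes -3 + 2 · 1 = -1
  Term 3 contributes -2 + 3 · 1 = 1
  Term 4 contributes -4 + 4 · 1 = 0
p(1) = ⊕ of these = min[6, 0, -1, 1, 0] = -1.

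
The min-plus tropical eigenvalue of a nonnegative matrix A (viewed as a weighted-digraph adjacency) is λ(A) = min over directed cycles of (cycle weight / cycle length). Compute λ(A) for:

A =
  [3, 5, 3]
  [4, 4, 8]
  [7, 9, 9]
λ(A) = 3

Enumerate directed cycles and compute their means (weight / length). Sample:
  cycle 0 → 0: weight = 3, length = 1, mean = 3/1 ≈ 3.000
  cycle 1 → 1: weight = 4, length = 1, mean = 4/1 ≈ 4.000
  cycle 2 → 2: weight = 9, length = 1, mean = 9/1 ≈ 9.000
  cycle 0 → 1 → 0: weight = 9, length = 2, mean = 9/2 ≈ 4.500
  cycle 0 → 2 → 0: weight = 10, length = 2, mean = 10/2 ≈ 5.000
  cycle 1 → 0 → 1: weight = 9, length = 2, mean = 9/2 ≈ 4.500
Minimum mean = 3.000, attained e.g. along the cycle 0 → 0 with weight 3 and length 1. So λ(A) = 3/1 = 3.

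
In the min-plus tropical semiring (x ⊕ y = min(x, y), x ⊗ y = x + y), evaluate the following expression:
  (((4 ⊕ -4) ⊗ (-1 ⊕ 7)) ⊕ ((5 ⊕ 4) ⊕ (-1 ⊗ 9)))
(((4 ⊕ -4) ⊗ (-1 ⊕ 7)) ⊕ ((5 ⊕ 4) ⊕ (-1 ⊗ 9))) = -5

Expand innermost to outermost. Recall ⊕ takes the minimum of its arguments and ⊗ takes their sum. Working out the expression (((4 ⊕ -4) ⊗ (-1 ⊕ 7)) ⊕ ((5 ⊕ 4) ⊕ (-1 ⊗ 9))) gives -5.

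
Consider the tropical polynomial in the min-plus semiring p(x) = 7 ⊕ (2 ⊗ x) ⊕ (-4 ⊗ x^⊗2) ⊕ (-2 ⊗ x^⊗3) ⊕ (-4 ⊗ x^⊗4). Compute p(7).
p(7) = 7

A tropical monomial a ⊗ x^⊗i evaluates to a + i · x. Evaluating each term at x = 7:
  Term 0 contributes 7 + 0 · 7 = 7
  Term 1 contributes 2 + 1 · 7 = 9
  Term 2 contributes -4 + 2 · 7 = 10
  Term 3 contributes -2 + 3 · 7 = 19
  Term 4 contributes -4 + 4 · 7 = 24
p(7) = ⊕ of these = min[7, 9, 10, 19, 24] = 7.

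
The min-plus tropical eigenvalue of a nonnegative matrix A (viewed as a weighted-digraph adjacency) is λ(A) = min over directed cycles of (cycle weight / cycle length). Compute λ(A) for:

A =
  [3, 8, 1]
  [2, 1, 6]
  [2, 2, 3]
λ(A) = 1

Enumerate directed cycles and compute their means (weight / length). Sample:
  cycle 0 → 0: weight = 3, length = 1, mean = 3/1 ≈ 3.000
  cycle 1 → 1: weight = 1, length = 1, mean = 1/1 ≈ 1.000
  cycle 2 → 2: weight = 3, length = 1, mean = 3/1 ≈ 3.000
  cycle 0 → 1 → 0: weight = 10, length = 2, mean = 10/2 ≈ 5.000
  cycle 0 → 2 → 0: weight = 3, length = 2, mean = 3/2 ≈ 1.500
  cycle 1 → 0 → 1: weight = 10, length = 2, mean = 10/2 ≈ 5.000
Minimum mean = 1.000, attained e.g. along the cycle 1 → 1 with weight 1 and length 1. So λ(A) = 1/1 = 1.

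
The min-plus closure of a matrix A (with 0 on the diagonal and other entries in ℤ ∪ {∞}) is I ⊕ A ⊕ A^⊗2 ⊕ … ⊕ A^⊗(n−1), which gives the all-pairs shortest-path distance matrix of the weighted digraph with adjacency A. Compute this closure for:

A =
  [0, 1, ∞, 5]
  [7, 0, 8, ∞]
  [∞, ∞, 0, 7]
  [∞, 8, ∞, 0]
Closure =
  [0, 1, 9, 5]
  [7, 0, 8, 12]
  [22, 15, 0, 7]
  [15, 8, 16, 0]

This is the Floyd-Warshall all-pairs shortest-path computation. For each intermediate vertex k = 0, 1, …, 3, update dist[i][j] ← min(dist[i][j], dist[i][k] + dist[k][j]). The final matrix gives, for each (i, j), the minimum total weight of any directed path from i to j (possibly empty when i = j).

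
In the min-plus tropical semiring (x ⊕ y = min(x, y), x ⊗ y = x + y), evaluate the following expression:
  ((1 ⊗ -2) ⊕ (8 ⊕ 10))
((1 ⊗ -2) ⊕ (8 ⊕ 10)) = -1

Expand innermost to outermost. Recall ⊕ takes the minimum of its arguments and ⊗ takes their sum. Working out the expression ((1 ⊗ -2) ⊕ (8 ⊕ 10)) gives -1.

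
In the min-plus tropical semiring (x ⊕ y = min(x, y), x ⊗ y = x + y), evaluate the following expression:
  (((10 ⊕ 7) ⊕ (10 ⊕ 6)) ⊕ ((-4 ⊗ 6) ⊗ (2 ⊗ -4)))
(((10 ⊕ 7) ⊕ (10 ⊕ 6)) ⊕ ((-4 ⊗ 6) ⊗ (2 ⊗ -4))) = 0

Expand innermost to outermost. Recall ⊕ takes the minimum of its arguments and ⊗ takes their sum. Working out the expression (((10 ⊕ 7) ⊕ (10 ⊕ 6)) ⊕ ((-4 ⊗ 6) ⊗ (2 ⊗ -4))) gives 0.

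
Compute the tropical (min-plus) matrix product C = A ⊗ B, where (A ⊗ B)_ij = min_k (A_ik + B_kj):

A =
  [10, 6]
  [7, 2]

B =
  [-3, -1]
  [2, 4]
A ⊗ B =
  [7, 9]
  [4, 6]

Apply the min-plus product entry-by-entry:
  C[0][0] = min over k of (A[0][0] + B[0][0] = 10 + -3 = 7, A[0][1] + B[1][0] = 6 + 2 = 8) = 7 (attained at k = 0)
  C[0][1] = min over k of (A[0][0] + B[0][1] = 10 + -1 = 9, A[0][1] + B[1][1] = 6 + 4 = 10) = 9 (attained at k = 0)
  C[1][0] = min over k of (A[1][0] + B[0][0] = 7 + -3 = 4, A[1][1] + B[1][0] = 2 + 2 = 4) = 4 (attained at k = 0)
  C[1][1] = min over k of (A[1][0] + B[0][1] = 7 + -1 = 6, A[1][1] + B[1][1] = 2 + 4 = 6) = 6 (attained at k = 0)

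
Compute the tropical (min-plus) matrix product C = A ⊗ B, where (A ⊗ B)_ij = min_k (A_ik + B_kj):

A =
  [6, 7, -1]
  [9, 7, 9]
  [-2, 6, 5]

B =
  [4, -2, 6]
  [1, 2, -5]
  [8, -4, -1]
A ⊗ B =
  [7, -5, -2]
  [8, 5, 2]
  [2, -4, 1]

Apply the min-plus product entry-by-entry:
  C[0][0] = min over k of (A[0][0] + B[0][0] = 6 + 4 = 10, A[0][1] + B[1][0] = 7 + 1 = 8, A[0][2] + B[2][0] = -1 + 8 = 7) = 7 (attained at k = 2)
  C[0][1] = min over k of (A[0][0] + B[0][1] = 6 + -2 = 4, A[0][1] + B[1][1] = 7 + 2 = 9, A[0][2] + B[2][1] = -1 + -4 = -5) = -5 (attained at k = 2)
  C[0][2] = min over k of (A[0][0] + B[0][2] = 6 + 6 = 12, A[0][1] + B[1][2] = 7 + -5 = 2, A[0][2] + B[2][2] = -1 + -1 = -2) = -2 (attained at k = 2)
  C[1][0] = min over k of (A[1][0] + B[0][0] = 9 + 4 = 13, A[1][1] + B[1][0] = 7 + 1 = 8, A[1][2] + B[2][0] = 9 + 8 = 17) = 8 (attained at k = 1)
  C[1][1] = min over k of (A[1][0] + B[0][1] = 9 + -2 = 7, A[1][1] + B[1][1] = 7 + 2 = 9, A[1][2] + B[2][1] = 9 + -4 = 5) = 5 (attained at k = 2)
  C[1][2] = min over k of (A[1][0] + B[0][2] = 9 + 6 = 15, A[1][1] + B[1][2] = 7 + -5 = 2, A[1][2] + B[2][2] = 9 + -1 = 8) = 2 (attained at k = 1)
  C[2][0] = min over k of (A[2][0] + B[0][0] = -2 + 4 = 2, A[2][1] + B[1][0] = 6 + 1 = 7, A[2][2] + B[2][0] = 5 + 8 = 13) = 2 (attained at k = 0)
  C[2][1] = min over k of (A[2][0] + B[0][1] = -2 + -2 = -4, A[2][1] + B[1][1] = 6 + 2 = 8, A[2][2] + B[2][1] = 5 + -4 = 1) = -4 (attained at k = 0)
  C[2][2] = min over k of (A[2][0] + B[0][2] = -2 + 6 = 4, A[2][1] + B[1][2] = 6 + -5 = 1, A[2][2] + B[2][2] = 5 + -1 = 4) = 1 (attained at k = 1)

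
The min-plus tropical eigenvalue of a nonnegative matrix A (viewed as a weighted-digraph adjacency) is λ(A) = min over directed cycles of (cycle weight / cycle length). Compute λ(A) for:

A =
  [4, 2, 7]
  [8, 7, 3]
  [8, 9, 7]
λ(A) = 4

Enumerate directed cycles and compute their means (weight / length). Sample:
  cycle 0 → 0: weight = 4, length = 1, mean = 4/1 ≈ 4.000
  cycle 1 → 1: weight = 7, length = 1, mean = 7/1 ≈ 7.000
  cycle 2 → 2: weight = 7, length = 1, mean = 7/1 ≈ 7.000
  cycle 0 → 1 → 0: weight = 10, length = 2, mean = 10/2 ≈ 5.000
  cycle 0 → 2 → 0: weight = 15, length = 2, mean = 15/2 ≈ 7.500
  cycle 1 → 0 → 1: weight = 10, length = 2, mean = 10/2 ≈ 5.000
Minimum mean = 4.000, attained e.g. along the cycle 0 → 0 with weight 4 and length 1. So λ(A) = 4/1 = 4.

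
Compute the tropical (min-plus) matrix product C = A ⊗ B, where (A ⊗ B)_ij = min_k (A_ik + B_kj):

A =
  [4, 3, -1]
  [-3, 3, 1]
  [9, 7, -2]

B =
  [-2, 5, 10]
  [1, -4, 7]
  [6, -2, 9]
A ⊗ B =
  [2, -3, 8]
  [-5, -1, 7]
  [4, -4, 7]

Apply the min-plus product entry-by-entry:
  C[0][0] = min over k of (A[0][0] + B[0][0] = 4 + -2 = 2, A[0][1] + B[1][0] = 3 + 1 = 4, A[0][2] + B[2][0] = -1 + 6 = 5) = 2 (attained at k = 0)
  C[0][1] = min over k of (A[0][0] + B[0][1] = 4 + 5 = 9, A[0][1] + B[1][1] = 3 + -4 = -1, A[0][2] + B[2][1] = -1 + -2 = -3) = -3 (attained at k = 2)
  C[0][2] = min over k of (A[0][0] + B[0][2] = 4 + 10 = 14, A[0][1] + B[1][2] = 3 + 7 = 10, A[0][2] + B[2][2] = -1 + 9 = 8) = 8 (attained at k = 2)
  C[1][0] = min over k of (A[1][0] + B[0][0] = -3 + -2 = -5, A[1][1] + B[1][0] = 3 + 1 = 4, A[1][2] + B[2][0] = 1 + 6 = 7) = -5 (attained at k = 0)
  C[1][1] = min over k of (A[1][0] + B[0][1] = -3 + 5 = 2, A[1][1] + B[1][1] = 3 + -4 = -1, A[1][2] + B[2][1] = 1 + -2 = -1) = -1 (attained at k = 1)
  C[1][2] = min over k of (A[1][0] + B[0][2] = -3 + 10 = 7, A[1][1] + B[1][2] = 3 + 7 = 10, A[1][2] + B[2][2] = 1 + 9 = 10) = 7 (attained at k = 0)
  C[2][0] = min over k of (A[2][0] + B[0][0] = 9 + -2 = 7, A[2][1] + B[1][0] = 7 + 1 = 8, A[2][2] + B[2][0] = -2 + 6 = 4) = 4 (attained at k = 2)
  C[2][1] = min over k of (A[2][0] + B[0][1] = 9 + 5 = 14, A[2][1] + B[1][1] = 7 + -4 = 3, A[2][2] + B[2][1] = -2 + -2 = -4) = -4 (attained at k = 2)
  C[2][2] = min over k of (A[2][0] + B[0][2] = 9 + 10 = 19, A[2][1] + B[1][2] = 7 + 7 = 14, A[2][2] + B[2][2] = -2 + 9 = 7) = 7 (attained at k = 2)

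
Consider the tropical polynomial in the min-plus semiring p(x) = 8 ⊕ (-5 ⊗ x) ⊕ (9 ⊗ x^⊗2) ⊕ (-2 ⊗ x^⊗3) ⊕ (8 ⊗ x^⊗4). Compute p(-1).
p(-1) = -6

A tropical monomial a ⊗ x^⊗i evaluates to a + i · x. Evaluating each term at x = -1:
  Term 0 contributes 8 + 0 · -1 = 8
  Term 1 contributes -5 + 1 · -1 = -6
  Term 2 contributes 9 + 2 · -1 = 7
  Term 3 contributes -2 + 3 · -1 = -5
  Term 4 contributes 8 + 4 · -1 = 4
p(-1) = ⊕ of these = min[8, -6, 7, -5, 4] = -6.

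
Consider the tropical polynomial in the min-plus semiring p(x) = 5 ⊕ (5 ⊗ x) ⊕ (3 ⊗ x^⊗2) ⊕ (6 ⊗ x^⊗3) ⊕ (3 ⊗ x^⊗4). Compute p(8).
p(8) = 5

A tropical monomial a ⊗ x^⊗i evaluates to a + i · x. Evaluating each term at x = 8:
  Term 0 contributes 5 + 0 · 8 = 5
  Term 1 contributes 5 + 1 · 8 = 13
  Term 2 contributes 3 + 2 · 8 = 19
  Term 3 contributes 6 + 3 · 8 = 30
  Term 4 contributes 3 + 4 · 8 = 35
p(8) = ⊕ of these = min[5, 13, 19, 30, 35] = 5.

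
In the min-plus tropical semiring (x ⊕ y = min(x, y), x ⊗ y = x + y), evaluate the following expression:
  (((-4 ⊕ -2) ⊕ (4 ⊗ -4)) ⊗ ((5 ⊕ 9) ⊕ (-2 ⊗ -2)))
(((-4 ⊕ -2) ⊕ (4 ⊗ -4)) ⊗ ((5 ⊕ 9) ⊕ (-2 ⊗ -2))) = -8

Expand innermost to outermost. Recall ⊕ takes the minimum of its arguments and ⊗ takes their sum. Working out the expression (((-4 ⊕ -2) ⊕ (4 ⊗ -4)) ⊗ ((5 ⊕ 9) ⊕ (-2 ⊗ -2))) gives -8.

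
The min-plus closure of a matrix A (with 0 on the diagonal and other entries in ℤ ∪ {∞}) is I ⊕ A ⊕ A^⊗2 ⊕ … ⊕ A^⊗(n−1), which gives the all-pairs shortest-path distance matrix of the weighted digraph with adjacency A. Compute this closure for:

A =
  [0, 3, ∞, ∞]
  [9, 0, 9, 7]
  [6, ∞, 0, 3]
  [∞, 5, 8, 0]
Closure =
  [0, 3, 12, 10]
  [9, 0, 9, 7]
  [6, 8, 0, 3]
  [14, 5, 8, 0]

This is the Floyd-Warshall all-pairs shortest-path computation. For each intermediate vertex k = 0, 1, …, 3, update dist[i][j] ← min(dist[i][j], dist[i][k] + dist[k][j]). The final matrix gives, for each (i, j), the minimum total weight of any directed path from i to j (possibly empty when i = j).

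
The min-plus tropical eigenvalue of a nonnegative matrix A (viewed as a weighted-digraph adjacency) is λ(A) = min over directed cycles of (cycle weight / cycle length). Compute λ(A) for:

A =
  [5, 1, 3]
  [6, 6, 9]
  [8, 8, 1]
λ(A) = 1

Enumerate directed cycles and compute their means (weight / length). Sample:
  cycle 0 → 0: weight = 5, length = 1, mean = 5/1 ≈ 5.000
  cycle 1 → 1: weight = 6, length = 1, mean = 6/1 ≈ 6.000
  cycle 2 → 2: weight = 1, length = 1, mean = 1/1 ≈ 1.000
  cycle 0 → 1 → 0: weight = 7, length = 2, mean = 7/2 ≈ 3.500
  cycle 0 → 2 → 0: weight = 11, length = 2, mean = 11/2 ≈ 5.500
  cycle 1 → 0 → 1: weight = 7, length = 2, mean = 7/2 ≈ 3.500
Minimum mean = 1.000, attained e.g. along the cycle 2 → 2 with weight 1 and length 1. So λ(A) = 1/1 = 1.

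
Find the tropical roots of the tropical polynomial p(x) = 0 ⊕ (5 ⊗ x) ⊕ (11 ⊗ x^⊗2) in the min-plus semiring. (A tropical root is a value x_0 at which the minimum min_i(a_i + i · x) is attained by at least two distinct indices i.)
Roots: {-6, -5}

Each tropical root is a break point of the lower envelope of the lines y = a_i + i · x (there are 3 lines, with slopes 0, 1, ..., 2). Only the lines that attain the minimum somewhere contribute to roots; other lines are dominated. Here the surviving (envelope) indices are i = 2, i = 1, i = 0.
Intersections between consecutive envelope lines give the roots: for adjacent envelope indices i < j the intersection is x = (a_i − a_j) / (j − i). Reading off the sorted break points: {-6, -5}.
Verification: at each break x_0, at least two indices attain the minimum of min_i(a_i + i · x_0).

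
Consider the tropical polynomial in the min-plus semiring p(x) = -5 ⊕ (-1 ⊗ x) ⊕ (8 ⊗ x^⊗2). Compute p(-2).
p(-2) = -5

A tropical monomial a ⊗ x^⊗i evaluates to a + i · x. Evaluating each term at x = -2:
  Term 0 contributes -5 + 0 · -2 = -5
  Term 1 contributes -1 + 1 · -2 = -3
  Term 2 contributes 8 + 2 · -2 = 4
p(-2) = ⊕ of these = min[-5, -3, 4] = -5.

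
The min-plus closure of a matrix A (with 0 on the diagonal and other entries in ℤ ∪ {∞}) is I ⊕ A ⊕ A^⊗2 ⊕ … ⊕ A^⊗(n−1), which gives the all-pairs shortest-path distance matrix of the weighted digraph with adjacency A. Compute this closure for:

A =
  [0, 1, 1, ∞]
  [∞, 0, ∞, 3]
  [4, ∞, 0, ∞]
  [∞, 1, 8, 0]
Closure =
  [0, 1, 1, 4]
  [15, 0, 11, 3]
  [4, 5, 0, 8]
  [12, 1, 8, 0]

This is the Floyd-Warshall all-pairs shortest-path computation. For each intermediate vertex k = 0, 1, …, 3, update dist[i][j] ← min(dist[i][j], dist[i][k] + dist[k][j]). The final matrix gives, for each (i, j), the minimum total weight of any directed path from i to j (possibly empty when i = j).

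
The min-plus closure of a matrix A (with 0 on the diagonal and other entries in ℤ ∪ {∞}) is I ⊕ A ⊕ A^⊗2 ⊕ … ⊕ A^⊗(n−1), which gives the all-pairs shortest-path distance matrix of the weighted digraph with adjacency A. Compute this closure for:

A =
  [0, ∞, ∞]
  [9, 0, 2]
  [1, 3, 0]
Closure =
  [0, ∞, ∞]
  [3, 0, 2]
  [1, 3, 0]

This is the Floyd-Warshall all-pairs shortest-path computation. For each intermediate vertex k = 0, 1, …, 2, update dist[i][j] ← min(dist[i][j], dist[i][k] + dist[k][j]). The final matrix gives, for each (i, j), the minimum total weight of any directed path from i to j (possibly empty when i = j).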